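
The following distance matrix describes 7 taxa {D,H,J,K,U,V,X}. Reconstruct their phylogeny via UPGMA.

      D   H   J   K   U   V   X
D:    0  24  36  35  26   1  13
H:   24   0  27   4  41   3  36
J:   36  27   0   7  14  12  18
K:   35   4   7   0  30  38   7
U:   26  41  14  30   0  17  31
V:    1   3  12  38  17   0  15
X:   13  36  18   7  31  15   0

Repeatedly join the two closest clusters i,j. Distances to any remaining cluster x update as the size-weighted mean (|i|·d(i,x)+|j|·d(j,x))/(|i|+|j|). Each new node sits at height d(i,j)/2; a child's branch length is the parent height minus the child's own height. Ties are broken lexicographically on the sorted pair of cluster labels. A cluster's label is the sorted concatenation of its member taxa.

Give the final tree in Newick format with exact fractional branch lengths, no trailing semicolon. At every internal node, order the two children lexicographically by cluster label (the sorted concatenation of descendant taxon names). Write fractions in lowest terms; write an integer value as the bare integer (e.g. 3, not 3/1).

((((D:1/2,V:1/2):13/2,X:7):14/3,(J:7,U:7):14/3):11/15,(H:2,K:2):52/5)

step 1: merge (D,V) at d=1; branch lengths D→1/2, V→1/2; new cluster DV
  updated: d(DV,H)=27/2, d(DV,J)=24, d(DV,K)=73/2, d(DV,U)=43/2, d(DV,X)=14
step 2: merge (H,K) at d=4; branch lengths H→2, K→2; new cluster HK
  updated: d(DV,HK)=25, d(HK,J)=17, d(HK,U)=71/2, d(HK,X)=43/2
step 3: merge (DV,X) at d=14; branch lengths DV→13/2, X→7; new cluster DVX
  updated: d(DVX,HK)=143/6, d(DVX,J)=22, d(DVX,U)=74/3
step 4: merge (J,U) at d=14; branch lengths J→7, U→7; new cluster JU
  updated: d(DVX,JU)=70/3, d(HK,JU)=105/4
step 5: merge (DVX,JU) at d=70/3; branch lengths DVX→14/3, JU→14/3; new cluster DJUVX
  updated: d(DJUVX,HK)=124/5
step 6: merge (DJUVX,HK) at d=124/5; branch lengths DJUVX→11/15, HK→52/5; new cluster DHJKUVX
final tree: ((((D:1/2,V:1/2):13/2,X:7):14/3,(J:7,U:7):14/3):11/15,(H:2,K:2):52/5)
total length: 1589/30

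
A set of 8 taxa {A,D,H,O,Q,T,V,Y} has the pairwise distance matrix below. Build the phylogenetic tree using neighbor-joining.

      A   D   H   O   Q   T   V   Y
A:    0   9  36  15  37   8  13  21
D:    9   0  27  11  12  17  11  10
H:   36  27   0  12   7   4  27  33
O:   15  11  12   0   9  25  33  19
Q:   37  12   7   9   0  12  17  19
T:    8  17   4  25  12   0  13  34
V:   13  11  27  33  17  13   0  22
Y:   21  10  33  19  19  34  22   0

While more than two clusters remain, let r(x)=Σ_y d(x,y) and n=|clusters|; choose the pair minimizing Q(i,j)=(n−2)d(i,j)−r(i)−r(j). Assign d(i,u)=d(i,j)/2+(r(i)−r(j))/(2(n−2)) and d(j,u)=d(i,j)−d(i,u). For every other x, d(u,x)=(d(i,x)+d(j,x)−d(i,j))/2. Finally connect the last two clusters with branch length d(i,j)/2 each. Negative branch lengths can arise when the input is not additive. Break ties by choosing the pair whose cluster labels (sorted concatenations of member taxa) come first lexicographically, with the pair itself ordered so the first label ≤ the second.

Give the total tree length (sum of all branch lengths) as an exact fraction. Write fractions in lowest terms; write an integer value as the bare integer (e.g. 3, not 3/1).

iteration 1: select H,T (d=4, Q=-235); attach at lengths (19/4, -3/4); label the merged cluster HT
  updated: d(A,HT)=20, d(D,HT)=20, d(HT,O)=33/2, d(HT,Q)=15/2, d(HT,V)=18, d(HT,Y)=63/2
iteration 2: select HT,Q (d=15/2, Q=-355/2); attach at lengths (99/20, 51/20); label the merged cluster HQT
  updated: d(A,HQT)=99/4, d(D,HQT)=49/4, d(HQT,O)=9, d(HQT,V)=55/4, d(HQT,Y)=43/2
iteration 3: select HQT,O (d=9, Q=-529/4); attach at lengths (121/32, 167/32); label the merged cluster HOQT
  updated: d(A,HOQT)=123/8, d(D,HOQT)=57/8, d(HOQT,V)=151/8, d(HOQT,Y)=63/4
iteration 4: select A,V (d=13, Q=-337/4); attach at lengths (65/12, 91/12); label the merged cluster AV
  updated: d(AV,D)=7/2, d(AV,HOQT)=85/8, d(AV,Y)=15
iteration 5: select AV,D (d=7/2, Q=-171/4); attach at lengths (31/8, -3/8); label the merged cluster ADV
  updated: d(ADV,HOQT)=57/8, d(ADV,Y)=43/4
iteration 6: select ADV,HOQT (d=57/8, Q=-269/8); attach at lengths (17/16, 97/16); label the merged cluster ADHOQTV
  updated: d(ADHOQTV,Y)=155/16
iteration 7: select ADHOQTV,Y (d=155/16); attach at lengths (155/32, 155/32); label the merged cluster ADHOQTVY
final tree: ((((A:65/12,V:91/12):31/8,D:-3/8):17/16,(((H:19/4,T:-3/4):99/20,Q:51/20):121/32,O:167/32):97/16):155/32,Y:155/32)
total length: 861/16

861/16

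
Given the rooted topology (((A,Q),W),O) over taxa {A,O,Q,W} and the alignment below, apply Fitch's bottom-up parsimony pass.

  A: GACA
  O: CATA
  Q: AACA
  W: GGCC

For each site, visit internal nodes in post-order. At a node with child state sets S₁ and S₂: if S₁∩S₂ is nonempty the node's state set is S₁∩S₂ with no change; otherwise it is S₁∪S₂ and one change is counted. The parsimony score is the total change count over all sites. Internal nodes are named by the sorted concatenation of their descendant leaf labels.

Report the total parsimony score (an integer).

5

[col 0] AQ: children A:{G}, Q:{A} ∪→ {A,G}; cost 1
[col 0] AQW: children AQ:{A,G}, W:{G} ∩→ {G}; cost 0
[col 0] AOQW: children AQW:{G}, O:{C} ∪→ {C,G}; cost 1
[col 1] AQ: children A:{A}, Q:{A} ∩→ {A}; cost 0
[col 1] AQW: children AQ:{A}, W:{G} ∪→ {A,G}; cost 1
[col 1] AOQW: children AQW:{A,G}, O:{A} ∩→ {A}; cost 0
[col 2] AQ: children A:{C}, Q:{C} ∩→ {C}; cost 0
[col 2] AQW: children AQ:{C}, W:{C} ∩→ {C}; cost 0
[col 2] AOQW: children AQW:{C}, O:{T} ∪→ {C,T}; cost 1
[col 3] AQ: children A:{A}, Q:{A} ∩→ {A}; cost 0
[col 3] AQW: children AQ:{A}, W:{C} ∪→ {A,C}; cost 1
[col 3] AOQW: children AQW:{A,C}, O:{A} ∩→ {A}; cost 0
per-site changes: [2, 1, 1, 1]; total = 5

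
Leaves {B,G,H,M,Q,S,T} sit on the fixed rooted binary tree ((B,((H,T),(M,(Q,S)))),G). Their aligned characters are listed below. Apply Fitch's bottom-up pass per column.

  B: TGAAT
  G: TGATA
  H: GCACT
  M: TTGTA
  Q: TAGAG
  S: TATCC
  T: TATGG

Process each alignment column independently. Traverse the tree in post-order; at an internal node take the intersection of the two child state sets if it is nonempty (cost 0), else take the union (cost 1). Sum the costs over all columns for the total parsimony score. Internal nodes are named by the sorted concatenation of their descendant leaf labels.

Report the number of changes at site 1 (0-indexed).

3

site 0, node HT: H={G} ∪ T={T} → {G,T} (+1)
site 0, node QS: Q={T} ∩ S={T} → {T} (+0)
site 0, node MQS: M={T} ∩ QS={T} → {T} (+0)
site 0, node HMQST: HT={G,T} ∩ MQS={T} → {T} (+0)
site 0, node BHMQST: B={T} ∩ HMQST={T} → {T} (+0)
site 0, node BGHMQST: BHMQST={T} ∩ G={T} → {T} (+0)
site 1, node HT: H={C} ∪ T={A} → {A,C} (+1)
site 1, node QS: Q={A} ∩ S={A} → {A} (+0)
site 1, node MQS: M={T} ∪ QS={A} → {A,T} (+1)
site 1, node HMQST: HT={A,C} ∩ MQS={A,T} → {A} (+0)
site 1, node BHMQST: B={G} ∪ HMQST={A} → {A,G} (+1)
site 1, node BGHMQST: BHMQST={A,G} ∩ G={G} → {G} (+0)
site 2, node HT: H={A} ∪ T={T} → {A,T} (+1)
site 2, node QS: Q={G} ∪ S={T} → {G,T} (+1)
site 2, node MQS: M={G} ∩ QS={G,T} → {G} (+0)
site 2, node HMQST: HT={A,T} ∪ MQS={G} → {A,G,T} (+1)
site 2, node BHMQST: B={A} ∩ HMQST={A,G,T} → {A} (+0)
site 2, node BGHMQST: BHMQST={A} ∩ G={A} → {A} (+0)
site 3, node HT: H={C} ∪ T={G} → {C,G} (+1)
site 3, node QS: Q={A} ∪ S={C} → {A,C} (+1)
site 3, node MQS: M={T} ∪ QS={A,C} → {A,C,T} (+1)
site 3, node HMQST: HT={C,G} ∩ MQS={A,C,T} → {C} (+0)
site 3, node BHMQST: B={A} ∪ HMQST={C} → {A,C} (+1)
site 3, node BGHMQST: BHMQST={A,C} ∪ G={T} → {A,C,T} (+1)
site 4, node HT: H={T} ∪ T={G} → {G,T} (+1)
site 4, node QS: Q={G} ∪ S={C} → {C,G} (+1)
site 4, node MQS: M={A} ∪ QS={C,G} → {A,C,G} (+1)
site 4, node HMQST: HT={G,T} ∩ MQS={A,C,G} → {G} (+0)
site 4, node BHMQST: B={T} ∪ HMQST={G} → {G,T} (+1)
site 4, node BGHMQST: BHMQST={G,T} ∪ G={A} → {A,G,T} (+1)
per-site changes: [1, 3, 3, 5, 5]; total = 17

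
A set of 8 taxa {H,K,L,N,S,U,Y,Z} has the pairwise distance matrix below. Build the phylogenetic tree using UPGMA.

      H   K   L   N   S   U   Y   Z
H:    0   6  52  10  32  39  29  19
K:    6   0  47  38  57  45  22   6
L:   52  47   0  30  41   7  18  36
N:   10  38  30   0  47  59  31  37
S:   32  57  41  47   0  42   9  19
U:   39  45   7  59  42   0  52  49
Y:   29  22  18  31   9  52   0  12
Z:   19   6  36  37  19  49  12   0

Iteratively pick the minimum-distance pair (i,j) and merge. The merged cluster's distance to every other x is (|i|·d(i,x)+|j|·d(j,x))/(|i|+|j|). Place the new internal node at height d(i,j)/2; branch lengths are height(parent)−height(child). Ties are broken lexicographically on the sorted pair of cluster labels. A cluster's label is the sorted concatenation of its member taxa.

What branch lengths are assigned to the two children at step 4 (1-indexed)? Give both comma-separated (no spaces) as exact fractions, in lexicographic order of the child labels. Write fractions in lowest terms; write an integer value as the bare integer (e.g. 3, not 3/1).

13/4,25/4

iteration 1: select H,K (d=6); attach at lengths (3, 3); label the merged cluster HK
  updated: d(HK,L)=99/2, d(HK,N)=24, d(HK,S)=89/2, d(HK,U)=42, d(HK,Y)=51/2, d(HK,Z)=25/2
iteration 2: select L,U (d=7); attach at lengths (7/2, 7/2); label the merged cluster LU
  updated: d(HK,LU)=183/4, d(LU,N)=89/2, d(LU,S)=83/2, d(LU,Y)=35, d(LU,Z)=85/2
iteration 3: select S,Y (d=9); attach at lengths (9/2, 9/2); label the merged cluster SY
  updated: d(HK,SY)=35, d(LU,SY)=153/4, d(N,SY)=39, d(SY,Z)=31/2
iteration 4: select HK,Z (d=25/2); attach at lengths (13/4, 25/4); label the merged cluster HKZ
  updated: d(HKZ,LU)=134/3, d(HKZ,N)=85/3, d(HKZ,SY)=57/2
iteration 5: select HKZ,N (d=85/3); attach at lengths (95/12, 85/6); label the merged cluster HKNZ
  updated: d(HKNZ,LU)=357/8, d(HKNZ,SY)=249/8
iteration 6: select HKNZ,SY (d=249/8); attach at lengths (67/48, 177/16); label the merged cluster HKNSYZ
  updated: d(HKNSYZ,LU)=85/2
iteration 7: select HKNSYZ,LU (d=85/2); attach at lengths (91/16, 71/4); label the merged cluster HKLNSUYZ
final tree: (((((H:3,K:3):13/4,Z:25/4):95/12,N:85/6):67/48,(S:9/2,Y:9/2):177/16):91/16,(L:7/2,U:7/2):71/4)
total length: 4295/48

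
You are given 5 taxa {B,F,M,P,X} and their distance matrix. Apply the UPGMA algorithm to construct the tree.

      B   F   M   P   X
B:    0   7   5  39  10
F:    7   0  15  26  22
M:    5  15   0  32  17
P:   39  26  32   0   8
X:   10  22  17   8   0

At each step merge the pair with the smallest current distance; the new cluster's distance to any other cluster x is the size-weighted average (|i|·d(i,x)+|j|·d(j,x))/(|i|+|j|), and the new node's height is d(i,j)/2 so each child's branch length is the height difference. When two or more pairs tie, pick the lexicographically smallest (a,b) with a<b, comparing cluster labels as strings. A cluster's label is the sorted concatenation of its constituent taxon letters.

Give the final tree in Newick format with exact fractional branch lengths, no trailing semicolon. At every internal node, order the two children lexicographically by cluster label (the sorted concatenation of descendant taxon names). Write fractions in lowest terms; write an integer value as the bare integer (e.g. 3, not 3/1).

(((B:5/2,M:5/2):3,F:11/2):20/3,(P:4,X:4):49/6)

iteration 1: select B,M (d=5); attach at lengths (5/2, 5/2); label the merged cluster BM
  updated: d(BM,F)=11, d(BM,P)=71/2, d(BM,X)=27/2
iteration 2: select P,X (d=8); attach at lengths (4, 4); label the merged cluster PX
  updated: d(BM,PX)=49/2, d(F,PX)=24
iteration 3: select BM,F (d=11); attach at lengths (3, 11/2); label the merged cluster BFM
  updated: d(BFM,PX)=73/3
iteration 4: select BFM,PX (d=73/3); attach at lengths (20/3, 49/6); label the merged cluster BFMPX
final tree: (((B:5/2,M:5/2):3,F:11/2):20/3,(P:4,X:4):49/6)
total length: 109/3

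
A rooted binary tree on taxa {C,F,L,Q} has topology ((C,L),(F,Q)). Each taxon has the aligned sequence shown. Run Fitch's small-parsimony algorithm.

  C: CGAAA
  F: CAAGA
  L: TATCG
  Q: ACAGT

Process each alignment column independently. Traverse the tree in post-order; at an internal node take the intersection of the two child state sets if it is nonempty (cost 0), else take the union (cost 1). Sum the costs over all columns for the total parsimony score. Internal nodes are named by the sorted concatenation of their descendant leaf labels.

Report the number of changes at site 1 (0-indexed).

site 0, node CL: C={C} ∪ L={T} → {C,T} (+1)
site 0, node FQ: F={C} ∪ Q={A} → {A,C} (+1)
site 0, node CFLQ: CL={C,T} ∩ FQ={A,C} → {C} (+0)
site 1, node CL: C={G} ∪ L={A} → {A,G} (+1)
site 1, node FQ: F={A} ∪ Q={C} → {A,C} (+1)
site 1, node CFLQ: CL={A,G} ∩ FQ={A,C} → {A} (+0)
site 2, node CL: C={A} ∪ L={T} → {A,T} (+1)
site 2, node FQ: F={A} ∩ Q={A} → {A} (+0)
site 2, node CFLQ: CL={A,T} ∩ FQ={A} → {A} (+0)
site 3, node CL: C={A} ∪ L={C} → {A,C} (+1)
site 3, node FQ: F={G} ∩ Q={G} → {G} (+0)
site 3, node CFLQ: CL={A,C} ∪ FQ={G} → {A,C,G} (+1)
site 4, node CL: C={A} ∪ L={G} → {A,G} (+1)
site 4, node FQ: F={A} ∪ Q={T} → {A,T} (+1)
site 4, node CFLQ: CL={A,G} ∩ FQ={A,T} → {A} (+0)
per-site changes: [2, 2, 1, 2, 2]; total = 9

2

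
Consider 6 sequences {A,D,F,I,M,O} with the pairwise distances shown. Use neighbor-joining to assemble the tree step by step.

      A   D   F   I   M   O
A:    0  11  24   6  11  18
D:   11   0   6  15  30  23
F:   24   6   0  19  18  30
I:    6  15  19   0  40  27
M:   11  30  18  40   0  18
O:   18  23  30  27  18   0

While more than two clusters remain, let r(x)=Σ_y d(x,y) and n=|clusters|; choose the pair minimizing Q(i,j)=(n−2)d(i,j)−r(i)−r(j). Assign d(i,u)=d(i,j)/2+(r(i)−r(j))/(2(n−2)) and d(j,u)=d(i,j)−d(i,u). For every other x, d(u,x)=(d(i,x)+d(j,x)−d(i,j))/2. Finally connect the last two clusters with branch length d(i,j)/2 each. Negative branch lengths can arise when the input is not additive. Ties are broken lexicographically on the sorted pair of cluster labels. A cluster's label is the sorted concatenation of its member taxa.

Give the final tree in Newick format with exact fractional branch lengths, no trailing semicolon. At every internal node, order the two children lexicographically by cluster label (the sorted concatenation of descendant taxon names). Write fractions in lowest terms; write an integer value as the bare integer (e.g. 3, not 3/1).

step 1: merge (M,O) at d=18, Q=-161; branch lengths M→73/8, O→71/8; new cluster MO
  updated: d(A,MO)=11/2, d(D,MO)=35/2, d(F,MO)=15, d(I,MO)=49/2
step 2: merge (D,F) at d=6, Q=-191/2; branch lengths D→7/12, F→65/12; new cluster DF
  updated: d(A,DF)=29/2, d(DF,I)=14, d(DF,MO)=53/4
step 3: merge (A,I) at d=6, Q=-117/2; branch lengths A→-13/8, I→61/8; new cluster AI
  updated: d(AI,DF)=45/4, d(AI,MO)=12
step 4: merge (AI,DF) at d=45/4, Q=-73/2; branch lengths AI→5, DF→25/4; new cluster ADFI
  updated: d(ADFI,MO)=7
step 5: merge (ADFI,MO) at d=7; branch lengths ADFI→7/2, MO→7/2; new cluster ADFIMO
final tree: (((A:-13/8,I:61/8):5,(D:7/12,F:65/12):25/4):7/2,(M:73/8,O:71/8):7/2)
total length: 193/4

(((A:-13/8,I:61/8):5,(D:7/12,F:65/12):25/4):7/2,(M:73/8,O:71/8):7/2)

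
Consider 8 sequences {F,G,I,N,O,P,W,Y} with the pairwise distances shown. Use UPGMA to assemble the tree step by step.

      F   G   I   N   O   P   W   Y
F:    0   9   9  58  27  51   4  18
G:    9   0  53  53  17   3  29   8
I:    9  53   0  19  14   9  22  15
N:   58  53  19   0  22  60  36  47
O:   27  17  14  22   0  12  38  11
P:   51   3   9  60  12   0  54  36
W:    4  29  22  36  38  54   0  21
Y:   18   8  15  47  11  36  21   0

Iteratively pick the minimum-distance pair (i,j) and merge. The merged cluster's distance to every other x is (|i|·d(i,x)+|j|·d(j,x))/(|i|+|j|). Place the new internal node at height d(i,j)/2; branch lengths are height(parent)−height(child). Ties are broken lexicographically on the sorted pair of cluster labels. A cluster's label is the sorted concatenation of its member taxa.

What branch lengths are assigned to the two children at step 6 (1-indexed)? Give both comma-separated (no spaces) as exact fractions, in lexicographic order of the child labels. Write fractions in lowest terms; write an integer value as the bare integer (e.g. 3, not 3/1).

53/20,62/5

iteration 1: select G,P (d=3); attach at lengths (3/2, 3/2); label the merged cluster GP
  updated: d(F,GP)=30, d(GP,I)=31, d(GP,N)=113/2, d(GP,O)=29/2, d(GP,W)=83/2, d(GP,Y)=22
iteration 2: select F,W (d=4); attach at lengths (2, 2); label the merged cluster FW
  updated: d(FW,GP)=143/4, d(FW,I)=31/2, d(FW,N)=47, d(FW,O)=65/2, d(FW,Y)=39/2
iteration 3: select O,Y (d=11); attach at lengths (11/2, 11/2); label the merged cluster OY
  updated: d(FW,OY)=26, d(GP,OY)=73/4, d(I,OY)=29/2, d(N,OY)=69/2
iteration 4: select I,OY (d=29/2); attach at lengths (29/4, 7/4); label the merged cluster IOY
  updated: d(FW,IOY)=45/2, d(GP,IOY)=45/2, d(IOY,N)=88/3
iteration 5: select FW,IOY (d=45/2); attach at lengths (37/4, 4); label the merged cluster FIOWY
  updated: d(FIOWY,GP)=139/5, d(FIOWY,N)=182/5
iteration 6: select FIOWY,GP (d=139/5); attach at lengths (53/20, 62/5); label the merged cluster FGIOPWY
  updated: d(FGIOPWY,N)=295/7
iteration 7: select FGIOPWY,N (d=295/7); attach at lengths (251/35, 295/14); label the merged cluster FGINOPWY
final tree: ((((F:2,W:2):37/4,(I:29/4,(O:11/2,Y:11/2):7/4):4):53/20,(G:3/2,P:3/2):62/5):251/35,N:295/14)
total length: 2924/35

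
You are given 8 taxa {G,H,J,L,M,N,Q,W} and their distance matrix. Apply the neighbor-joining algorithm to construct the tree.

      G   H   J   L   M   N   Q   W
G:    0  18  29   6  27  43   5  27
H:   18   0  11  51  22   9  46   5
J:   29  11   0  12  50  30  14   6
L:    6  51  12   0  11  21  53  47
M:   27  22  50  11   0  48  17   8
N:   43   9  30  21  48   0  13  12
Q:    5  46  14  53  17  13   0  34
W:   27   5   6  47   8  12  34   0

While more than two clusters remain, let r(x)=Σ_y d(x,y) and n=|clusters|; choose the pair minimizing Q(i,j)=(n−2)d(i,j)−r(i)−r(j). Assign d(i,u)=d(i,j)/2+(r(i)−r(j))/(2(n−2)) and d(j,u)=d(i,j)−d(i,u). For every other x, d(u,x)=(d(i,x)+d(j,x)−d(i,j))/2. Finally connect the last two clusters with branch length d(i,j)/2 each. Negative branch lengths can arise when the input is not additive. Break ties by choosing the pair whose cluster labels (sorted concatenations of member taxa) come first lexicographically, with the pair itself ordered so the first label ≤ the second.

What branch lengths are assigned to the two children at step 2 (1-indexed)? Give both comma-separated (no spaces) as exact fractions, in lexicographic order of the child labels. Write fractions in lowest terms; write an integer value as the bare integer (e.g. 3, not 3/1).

iteration 1: select G,L (d=6, Q=-320); attach at lengths (-5/6, 41/6); label the merged cluster GL
  updated: d(GL,H)=63/2, d(GL,J)=35/2, d(GL,M)=16, d(GL,N)=29, d(GL,Q)=26, d(GL,W)=34
iteration 2: select GL,M (d=16, Q=-235); attach at lengths (73/10, 87/10); label the merged cluster GLM
  updated: d(GLM,H)=75/4, d(GLM,J)=103/4, d(GLM,N)=61/2, d(GLM,Q)=27/2, d(GLM,W)=13
iteration 3: select GLM,Q (d=27/2, Q=-168); attach at lengths (35/8, 73/8); label the merged cluster GLMQ
  updated: d(GLMQ,H)=205/8, d(GLMQ,J)=105/8, d(GLMQ,N)=15, d(GLMQ,W)=67/4
iteration 4: select GLMQ,N (d=15, Q=-183/2); attach at lengths (33/4, 27/4); label the merged cluster GLMNQ
  updated: d(GLMNQ,H)=157/16, d(GLMNQ,J)=225/16, d(GLMNQ,W)=55/8
iteration 5: select GLMNQ,H (d=157/16, Q=-591/16); attach at lengths (393/64, 235/64); label the merged cluster GHLMNQ
  updated: d(GHLMNQ,J)=61/8, d(GHLMNQ,W)=33/32
iteration 6: select GHLMNQ,J (d=61/8, Q=-469/32); attach at lengths (85/64, 403/64); label the merged cluster GHJLMNQ
  updated: d(GHJLMNQ,W)=-19/64
iteration 7: select GHJLMNQ,W (d=-19/64); attach at lengths (-19/128, -19/128); label the merged cluster GHJLMNQW
final tree: (((((((G:-5/6,L:41/6):73/10,M:87/10):35/8,Q:73/8):33/4,N:27/4):393/64,H:235/64):85/64,J:403/64):-19/128,W:-19/128)
total length: 4329/64

73/10,87/10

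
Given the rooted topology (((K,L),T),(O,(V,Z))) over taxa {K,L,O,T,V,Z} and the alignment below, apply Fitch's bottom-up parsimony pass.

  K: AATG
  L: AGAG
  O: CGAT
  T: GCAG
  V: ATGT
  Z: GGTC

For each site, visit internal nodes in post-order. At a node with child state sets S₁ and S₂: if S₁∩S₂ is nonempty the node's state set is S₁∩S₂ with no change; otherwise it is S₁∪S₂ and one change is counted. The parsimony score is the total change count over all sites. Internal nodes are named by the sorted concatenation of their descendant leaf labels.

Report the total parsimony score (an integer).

11

site 0, node KL: K={A} ∩ L={A} → {A} (+0)
site 0, node KLT: KL={A} ∪ T={G} → {A,G} (+1)
site 0, node VZ: V={A} ∪ Z={G} → {A,G} (+1)
site 0, node OVZ: O={C} ∪ VZ={A,G} → {A,C,G} (+1)
site 0, node KLOTVZ: KLT={A,G} ∩ OVZ={A,C,G} → {A,G} (+0)
site 1, node KL: K={A} ∪ L={G} → {A,G} (+1)
site 1, node KLT: KL={A,G} ∪ T={C} → {A,C,G} (+1)
site 1, node VZ: V={T} ∪ Z={G} → {G,T} (+1)
site 1, node OVZ: O={G} ∩ VZ={G,T} → {G} (+0)
site 1, node KLOTVZ: KLT={A,C,G} ∩ OVZ={G} → {G} (+0)
site 2, node KL: K={T} ∪ L={A} → {A,T} (+1)
site 2, node KLT: KL={A,T} ∩ T={A} → {A} (+0)
site 2, node VZ: V={G} ∪ Z={T} → {G,T} (+1)
site 2, node OVZ: O={A} ∪ VZ={G,T} → {A,G,T} (+1)
site 2, node KLOTVZ: KLT={A} ∩ OVZ={A,G,T} → {A} (+0)
site 3, node KL: K={G} ∩ L={G} → {G} (+0)
site 3, node KLT: KL={G} ∩ T={G} → {G} (+0)
site 3, node VZ: V={T} ∪ Z={C} → {C,T} (+1)
site 3, node OVZ: O={T} ∩ VZ={C,T} → {T} (+0)
site 3, node KLOTVZ: KLT={G} ∪ OVZ={T} → {G,T} (+1)
per-site changes: [3, 3, 3, 2]; total = 11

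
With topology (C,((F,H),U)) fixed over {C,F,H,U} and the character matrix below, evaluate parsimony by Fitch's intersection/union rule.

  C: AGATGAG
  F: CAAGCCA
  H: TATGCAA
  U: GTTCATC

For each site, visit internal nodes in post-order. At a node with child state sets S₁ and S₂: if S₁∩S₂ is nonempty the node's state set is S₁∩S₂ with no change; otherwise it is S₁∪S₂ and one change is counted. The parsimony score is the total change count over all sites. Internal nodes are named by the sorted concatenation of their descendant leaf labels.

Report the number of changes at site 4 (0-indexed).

2

FH@0: {C} ∪ {T} = {C,T} (union, +1)
FHU@0: {C,T} ∪ {G} = {C,G,T} (union, +1)
CFHU@0: {A} ∪ {C,G,T} = {A,C,G,T} (union, +1)
FH@1: {A} ∩ {A} = {A} (intersection, +0)
FHU@1: {A} ∪ {T} = {A,T} (union, +1)
CFHU@1: {G} ∪ {A,T} = {A,G,T} (union, +1)
FH@2: {A} ∪ {T} = {A,T} (union, +1)
FHU@2: {A,T} ∩ {T} = {T} (intersection, +0)
CFHU@2: {A} ∪ {T} = {A,T} (union, +1)
FH@3: {G} ∩ {G} = {G} (intersection, +0)
FHU@3: {G} ∪ {C} = {C,G} (union, +1)
CFHU@3: {T} ∪ {C,G} = {C,G,T} (union, +1)
FH@4: {C} ∩ {C} = {C} (intersection, +0)
FHU@4: {C} ∪ {A} = {A,C} (union, +1)
CFHU@4: {G} ∪ {A,C} = {A,C,G} (union, +1)
FH@5: {C} ∪ {A} = {A,C} (union, +1)
FHU@5: {A,C} ∪ {T} = {A,C,T} (union, +1)
CFHU@5: {A} ∩ {A,C,T} = {A} (intersection, +0)
FH@6: {A} ∩ {A} = {A} (intersection, +0)
FHU@6: {A} ∪ {C} = {A,C} (union, +1)
CFHU@6: {G} ∪ {A,C} = {A,C,G} (union, +1)
per-site changes: [3, 2, 2, 2, 2, 2, 2]; total = 15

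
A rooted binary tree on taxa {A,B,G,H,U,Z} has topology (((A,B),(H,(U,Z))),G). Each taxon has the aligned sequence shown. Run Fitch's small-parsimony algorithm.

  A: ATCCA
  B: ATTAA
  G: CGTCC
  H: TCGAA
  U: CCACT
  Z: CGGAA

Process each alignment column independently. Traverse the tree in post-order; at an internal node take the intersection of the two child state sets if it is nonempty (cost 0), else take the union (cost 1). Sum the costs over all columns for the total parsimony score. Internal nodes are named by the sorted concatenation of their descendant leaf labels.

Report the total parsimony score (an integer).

site 0, node AB: A={A} ∩ B={A} → {A} (+0)
site 0, node UZ: U={C} ∩ Z={C} → {C} (+0)
site 0, node HUZ: H={T} ∪ UZ={C} → {C,T} (+1)
site 0, node ABHUZ: AB={A} ∪ HUZ={C,T} → {A,C,T} (+1)
site 0, node ABGHUZ: ABHUZ={A,C,T} ∩ G={C} → {C} (+0)
site 1, node AB: A={T} ∩ B={T} → {T} (+0)
site 1, node UZ: U={C} ∪ Z={G} → {C,G} (+1)
site 1, node HUZ: H={C} ∩ UZ={C,G} → {C} (+0)
site 1, node ABHUZ: AB={T} ∪ HUZ={C} → {C,T} (+1)
site 1, node ABGHUZ: ABHUZ={C,T} ∪ G={G} → {C,G,T} (+1)
site 2, node AB: A={C} ∪ B={T} → {C,T} (+1)
site 2, node UZ: U={A} ∪ Z={G} → {A,G} (+1)
site 2, node HUZ: H={G} ∩ UZ={A,G} → {G} (+0)
site 2, node ABHUZ: AB={C,T} ∪ HUZ={G} → {C,G,T} (+1)
site 2, node ABGHUZ: ABHUZ={C,G,T} ∩ G={T} → {T} (+0)
site 3, node AB: A={C} ∪ B={A} → {A,C} (+1)
site 3, node UZ: U={C} ∪ Z={A} → {A,C} (+1)
site 3, node HUZ: H={A} ∩ UZ={A,C} → {A} (+0)
site 3, node ABHUZ: AB={A,C} ∩ HUZ={A} → {A} (+0)
site 3, node ABGHUZ: ABHUZ={A} ∪ G={C} → {A,C} (+1)
site 4, node AB: A={A} ∩ B={A} → {A} (+0)
site 4, node UZ: U={T} ∪ Z={A} → {A,T} (+1)
site 4, node HUZ: H={A} ∩ UZ={A,T} → {A} (+0)
site 4, node ABHUZ: AB={A} ∩ HUZ={A} → {A} (+0)
site 4, node ABGHUZ: ABHUZ={A} ∪ G={C} → {A,C} (+1)
per-site changes: [2, 3, 3, 3, 2]; total = 13

13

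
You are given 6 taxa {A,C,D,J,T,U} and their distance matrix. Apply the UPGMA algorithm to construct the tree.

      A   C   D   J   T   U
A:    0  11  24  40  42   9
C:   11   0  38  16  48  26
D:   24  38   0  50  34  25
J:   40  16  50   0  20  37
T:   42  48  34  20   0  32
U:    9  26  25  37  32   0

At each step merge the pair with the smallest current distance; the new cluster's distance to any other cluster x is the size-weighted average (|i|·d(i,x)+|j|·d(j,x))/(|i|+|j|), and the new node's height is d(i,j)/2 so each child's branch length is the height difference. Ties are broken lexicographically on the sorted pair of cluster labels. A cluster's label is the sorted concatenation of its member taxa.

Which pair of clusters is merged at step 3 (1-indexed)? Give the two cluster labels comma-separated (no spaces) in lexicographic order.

1. join A+U (d=9) ⇒ AU; edges |A|=9/2, |U|=9/2
  updated: d(AU,C)=37/2, d(AU,D)=49/2, d(AU,J)=77/2, d(AU,T)=37
2. join C+J (d=16) ⇒ CJ; edges |C|=8, |J|=8
  updated: d(AU,CJ)=57/2, d(CJ,D)=44, d(CJ,T)=34
3. join AU+D (d=49/2) ⇒ ADU; edges |AU|=31/4, |D|=49/4
  updated: d(ADU,CJ)=101/3, d(ADU,T)=36
4. join ADU+CJ (d=101/3) ⇒ ACDJU; edges |ADU|=55/12, |CJ|=53/6
  updated: d(ACDJU,T)=176/5
5. join ACDJU+T (d=176/5) ⇒ ACDJTU; edges |ACDJU|=23/30, |T|=88/5
final tree: ((((A:9/2,U:9/2):31/4,D:49/4):55/12,(C:8,J:8):53/6):23/30,T:88/5)
total length: 4607/60

AU,D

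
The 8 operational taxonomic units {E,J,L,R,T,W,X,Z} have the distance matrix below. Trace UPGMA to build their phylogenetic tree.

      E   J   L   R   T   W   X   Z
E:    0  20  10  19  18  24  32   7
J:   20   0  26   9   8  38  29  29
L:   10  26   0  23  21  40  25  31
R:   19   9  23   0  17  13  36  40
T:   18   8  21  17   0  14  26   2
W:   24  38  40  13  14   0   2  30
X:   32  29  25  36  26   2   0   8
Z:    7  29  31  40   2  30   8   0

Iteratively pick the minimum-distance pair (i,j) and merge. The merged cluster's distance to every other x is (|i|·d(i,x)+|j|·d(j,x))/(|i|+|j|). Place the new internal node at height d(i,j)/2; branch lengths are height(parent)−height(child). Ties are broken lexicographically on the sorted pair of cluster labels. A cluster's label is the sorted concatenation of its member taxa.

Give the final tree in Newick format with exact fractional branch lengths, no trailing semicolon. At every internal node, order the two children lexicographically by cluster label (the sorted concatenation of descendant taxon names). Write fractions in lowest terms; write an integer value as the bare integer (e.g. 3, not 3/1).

iteration 1: select T,Z (d=2); attach at lengths (1, 1); label the merged cluster TZ
  updated: d(E,TZ)=25/2, d(J,TZ)=37/2, d(L,TZ)=26, d(R,TZ)=57/2, d(TZ,W)=22, d(TZ,X)=17
iteration 2: select W,X (d=2); attach at lengths (1, 1); label the merged cluster WX
  updated: d(E,WX)=28, d(J,WX)=67/2, d(L,WX)=65/2, d(R,WX)=49/2, d(TZ,WX)=39/2
iteration 3: select J,R (d=9); attach at lengths (9/2, 9/2); label the merged cluster JR
  updated: d(E,JR)=39/2, d(JR,L)=49/2, d(JR,TZ)=47/2, d(JR,WX)=29
iteration 4: select E,L (d=10); attach at lengths (5, 5); label the merged cluster EL
  updated: d(EL,JR)=22, d(EL,TZ)=77/4, d(EL,WX)=121/4
iteration 5: select EL,TZ (d=77/4); attach at lengths (37/8, 69/8); label the merged cluster ELTZ
  updated: d(ELTZ,JR)=91/4, d(ELTZ,WX)=199/8
iteration 6: select ELTZ,JR (d=91/4); attach at lengths (7/4, 55/8); label the merged cluster EJLRTZ
  updated: d(EJLRTZ,WX)=105/4
iteration 7: select EJLRTZ,WX (d=105/4); attach at lengths (7/4, 97/8); label the merged cluster EJLRTWXZ
final tree: ((((E:5,L:5):37/8,(T:1,Z:1):69/8):7/4,(J:9/2,R:9/2):55/8):7/4,(W:1,X:1):97/8)
total length: 235/4

((((E:5,L:5):37/8,(T:1,Z:1):69/8):7/4,(J:9/2,R:9/2):55/8):7/4,(W:1,X:1):97/8)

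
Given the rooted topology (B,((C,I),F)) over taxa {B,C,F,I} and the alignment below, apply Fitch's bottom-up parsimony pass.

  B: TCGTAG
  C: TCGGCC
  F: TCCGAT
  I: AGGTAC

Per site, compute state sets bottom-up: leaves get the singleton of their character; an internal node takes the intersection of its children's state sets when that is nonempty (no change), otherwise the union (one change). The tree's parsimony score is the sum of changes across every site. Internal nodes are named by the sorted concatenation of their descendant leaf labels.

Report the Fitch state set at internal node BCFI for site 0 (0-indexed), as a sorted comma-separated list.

[col 0] CI: children C:{T}, I:{A} ∪→ {A,T}; cost 1
[col 0] CFI: children CI:{A,T}, F:{T} ∩→ {T}; cost 0
[col 0] BCFI: children B:{T}, CFI:{T} ∩→ {T}; cost 0
[col 1] CI: children C:{C}, I:{G} ∪→ {C,G}; cost 1
[col 1] CFI: children CI:{C,G}, F:{C} ∩→ {C}; cost 0
[col 1] BCFI: children B:{C}, CFI:{C} ∩→ {C}; cost 0
[col 2] CI: children C:{G}, I:{G} ∩→ {G}; cost 0
[col 2] CFI: children CI:{G}, F:{C} ∪→ {C,G}; cost 1
[col 2] BCFI: children B:{G}, CFI:{C,G} ∩→ {G}; cost 0
[col 3] CI: children C:{G}, I:{T} ∪→ {G,T}; cost 1
[col 3] CFI: children CI:{G,T}, F:{G} ∩→ {G}; cost 0
[col 3] BCFI: children B:{T}, CFI:{G} ∪→ {G,T}; cost 1
[col 4] CI: children C:{C}, I:{A} ∪→ {A,C}; cost 1
[col 4] CFI: children CI:{A,C}, F:{A} ∩→ {A}; cost 0
[col 4] BCFI: children B:{A}, CFI:{A} ∩→ {A}; cost 0
[col 5] CI: children C:{C}, I:{C} ∩→ {C}; cost 0
[col 5] CFI: children CI:{C}, F:{T} ∪→ {C,T}; cost 1
[col 5] BCFI: children B:{G}, CFI:{C,T} ∪→ {C,G,T}; cost 1
per-site changes: [1, 1, 1, 2, 1, 2]; total = 8

T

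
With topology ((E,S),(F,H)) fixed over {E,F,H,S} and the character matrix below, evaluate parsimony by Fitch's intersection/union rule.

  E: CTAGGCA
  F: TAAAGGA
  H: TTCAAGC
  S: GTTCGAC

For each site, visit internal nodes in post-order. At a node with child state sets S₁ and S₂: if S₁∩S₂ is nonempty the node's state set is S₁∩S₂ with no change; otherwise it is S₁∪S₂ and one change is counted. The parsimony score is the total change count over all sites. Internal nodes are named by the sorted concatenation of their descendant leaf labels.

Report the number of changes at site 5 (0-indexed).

ES@0: {C} ∪ {G} = {C,G} (union, +1)
FH@0: {T} ∩ {T} = {T} (intersection, +0)
EFHS@0: {C,G} ∪ {T} = {C,G,T} (union, +1)
ES@1: {T} ∩ {T} = {T} (intersection, +0)
FH@1: {A} ∪ {T} = {A,T} (union, +1)
EFHS@1: {T} ∩ {A,T} = {T} (intersection, +0)
ES@2: {A} ∪ {T} = {A,T} (union, +1)
FH@2: {A} ∪ {C} = {A,C} (union, +1)
EFHS@2: {A,T} ∩ {A,C} = {A} (intersection, +0)
ES@3: {G} ∪ {C} = {C,G} (union, +1)
FH@3: {A} ∩ {A} = {A} (intersection, +0)
EFHS@3: {C,G} ∪ {A} = {A,C,G} (union, +1)
ES@4: {G} ∩ {G} = {G} (intersection, +0)
FH@4: {G} ∪ {A} = {A,G} (union, +1)
EFHS@4: {G} ∩ {A,G} = {G} (intersection, +0)
ES@5: {C} ∪ {A} = {A,C} (union, +1)
FH@5: {G} ∩ {G} = {G} (intersection, +0)
EFHS@5: {A,C} ∪ {G} = {A,C,G} (union, +1)
ES@6: {A} ∪ {C} = {A,C} (union, +1)
FH@6: {A} ∪ {C} = {A,C} (union, +1)
EFHS@6: {A,C} ∩ {A,C} = {A,C} (intersection, +0)
per-site changes: [2, 1, 2, 2, 1, 2, 2]; total = 12

2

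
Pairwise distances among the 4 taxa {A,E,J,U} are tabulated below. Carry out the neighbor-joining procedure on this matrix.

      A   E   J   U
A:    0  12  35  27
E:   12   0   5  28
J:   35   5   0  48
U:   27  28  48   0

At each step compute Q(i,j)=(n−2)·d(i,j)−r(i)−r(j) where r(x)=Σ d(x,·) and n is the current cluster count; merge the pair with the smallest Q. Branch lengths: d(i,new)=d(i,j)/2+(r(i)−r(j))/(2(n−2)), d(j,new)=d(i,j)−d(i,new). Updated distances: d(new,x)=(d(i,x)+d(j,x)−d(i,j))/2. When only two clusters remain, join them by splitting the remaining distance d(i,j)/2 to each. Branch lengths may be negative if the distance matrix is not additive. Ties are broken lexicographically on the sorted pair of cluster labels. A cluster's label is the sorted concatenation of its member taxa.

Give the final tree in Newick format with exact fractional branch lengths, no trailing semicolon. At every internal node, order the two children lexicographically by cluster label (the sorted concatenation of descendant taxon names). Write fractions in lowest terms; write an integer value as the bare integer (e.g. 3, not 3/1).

iteration 1: select A,U (d=27, Q=-123); attach at lengths (25/4, 83/4); label the merged cluster AU
  updated: d(AU,E)=13/2, d(AU,J)=28
iteration 2: select AU,E (d=13/2, Q=-79/2); attach at lengths (59/4, -33/4); label the merged cluster AEU
  updated: d(AEU,J)=53/4
iteration 3: select AEU,J (d=53/4); attach at lengths (53/8, 53/8); label the merged cluster AEJU
final tree: (((A:25/4,U:83/4):59/4,E:-33/4):53/8,J:53/8)
total length: 187/4

(((A:25/4,U:83/4):59/4,E:-33/4):53/8,J:53/8)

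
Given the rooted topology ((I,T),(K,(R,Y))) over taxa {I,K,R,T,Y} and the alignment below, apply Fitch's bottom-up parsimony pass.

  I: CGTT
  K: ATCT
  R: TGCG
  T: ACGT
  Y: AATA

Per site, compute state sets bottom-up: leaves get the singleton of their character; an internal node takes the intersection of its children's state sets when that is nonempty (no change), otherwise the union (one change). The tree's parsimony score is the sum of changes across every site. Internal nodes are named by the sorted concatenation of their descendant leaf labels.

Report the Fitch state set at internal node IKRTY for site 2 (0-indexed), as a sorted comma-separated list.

C,G,T

site 0, node IT: I={C} ∪ T={A} → {A,C} (+1)
site 0, node RY: R={T} ∪ Y={A} → {A,T} (+1)
site 0, node KRY: K={A} ∩ RY={A,T} → {A} (+0)
site 0, node IKRTY: IT={A,C} ∩ KRY={A} → {A} (+0)
site 1, node IT: I={G} ∪ T={C} → {C,G} (+1)
site 1, node RY: R={G} ∪ Y={A} → {A,G} (+1)
site 1, node KRY: K={T} ∪ RY={A,G} → {A,G,T} (+1)
site 1, node IKRTY: IT={C,G} ∩ KRY={A,G,T} → {G} (+0)
site 2, node IT: I={T} ∪ T={G} → {G,T} (+1)
site 2, node RY: R={C} ∪ Y={T} → {C,T} (+1)
site 2, node KRY: K={C} ∩ RY={C,T} → {C} (+0)
site 2, node IKRTY: IT={G,T} ∪ KRY={C} → {C,G,T} (+1)
site 3, node IT: I={T} ∩ T={T} → {T} (+0)
site 3, node RY: R={G} ∪ Y={A} → {A,G} (+1)
site 3, node KRY: K={T} ∪ RY={A,G} → {A,G,T} (+1)
site 3, node IKRTY: IT={T} ∩ KRY={A,G,T} → {T} (+0)
per-site changes: [2, 3, 3, 2]; total = 10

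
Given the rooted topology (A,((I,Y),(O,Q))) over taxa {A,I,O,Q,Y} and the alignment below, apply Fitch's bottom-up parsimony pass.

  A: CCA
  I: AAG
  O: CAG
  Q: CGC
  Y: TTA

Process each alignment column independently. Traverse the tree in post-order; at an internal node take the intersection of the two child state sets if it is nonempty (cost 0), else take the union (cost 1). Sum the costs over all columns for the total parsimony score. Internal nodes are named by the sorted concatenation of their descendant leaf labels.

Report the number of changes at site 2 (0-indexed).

3

[col 0] IY: children I:{A}, Y:{T} ∪→ {A,T}; cost 1
[col 0] OQ: children O:{C}, Q:{C} ∩→ {C}; cost 0
[col 0] IOQY: children IY:{A,T}, OQ:{C} ∪→ {A,C,T}; cost 1
[col 0] AIOQY: children A:{C}, IOQY:{A,C,T} ∩→ {C}; cost 0
[col 1] IY: children I:{A}, Y:{T} ∪→ {A,T}; cost 1
[col 1] OQ: children O:{A}, Q:{G} ∪→ {A,G}; cost 1
[col 1] IOQY: children IY:{A,T}, OQ:{A,G} ∩→ {A}; cost 0
[col 1] AIOQY: children A:{C}, IOQY:{A} ∪→ {A,C}; cost 1
[col 2] IY: children I:{G}, Y:{A} ∪→ {A,G}; cost 1
[col 2] OQ: children O:{G}, Q:{C} ∪→ {C,G}; cost 1
[col 2] IOQY: children IY:{A,G}, OQ:{C,G} ∩→ {G}; cost 0
[col 2] AIOQY: children A:{A}, IOQY:{G} ∪→ {A,G}; cost 1
per-site changes: [2, 3, 3]; total = 8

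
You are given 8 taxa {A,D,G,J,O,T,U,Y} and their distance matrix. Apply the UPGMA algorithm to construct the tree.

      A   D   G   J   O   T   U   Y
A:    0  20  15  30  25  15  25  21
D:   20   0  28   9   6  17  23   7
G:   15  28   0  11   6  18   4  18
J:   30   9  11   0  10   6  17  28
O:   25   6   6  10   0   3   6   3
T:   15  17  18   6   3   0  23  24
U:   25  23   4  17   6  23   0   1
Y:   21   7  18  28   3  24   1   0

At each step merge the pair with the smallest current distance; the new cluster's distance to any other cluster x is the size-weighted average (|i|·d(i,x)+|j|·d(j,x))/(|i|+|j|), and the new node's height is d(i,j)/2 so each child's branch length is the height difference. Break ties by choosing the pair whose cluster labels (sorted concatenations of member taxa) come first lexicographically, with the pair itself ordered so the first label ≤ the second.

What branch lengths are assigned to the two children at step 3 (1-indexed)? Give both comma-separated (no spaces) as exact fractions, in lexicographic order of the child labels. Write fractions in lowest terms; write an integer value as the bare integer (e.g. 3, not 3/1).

1. join U+Y (d=1) ⇒ UY; edges |U|=1/2, |Y|=1/2
  updated: d(A,UY)=23, d(D,UY)=15, d(G,UY)=11, d(J,UY)=45/2, d(O,UY)=9/2, d(T,UY)=47/2
2. join O+T (d=3) ⇒ OT; edges |O|=3/2, |T|=3/2
  updated: d(A,OT)=20, d(D,OT)=23/2, d(G,OT)=12, d(J,OT)=8, d(OT,UY)=14
3. join J+OT (d=8) ⇒ JOT; edges |J|=4, |OT|=5/2
  updated: d(A,JOT)=70/3, d(D,JOT)=32/3, d(G,JOT)=35/3, d(JOT,UY)=101/6
4. join D+JOT (d=32/3) ⇒ DJOT; edges |D|=16/3, |JOT|=4/3
  updated: d(A,DJOT)=45/2, d(DJOT,G)=63/4, d(DJOT,UY)=131/8
5. join G+UY (d=11) ⇒ GUY; edges |G|=11/2, |UY|=5
  updated: d(A,GUY)=61/3, d(DJOT,GUY)=97/6
6. join DJOT+GUY (d=97/6) ⇒ DGJOTUY; edges |DJOT|=11/4, |GUY|=31/12
  updated: d(A,DGJOTUY)=151/7
7. join A+DGJOTUY (d=151/7) ⇒ ADGJOTUY; edges |A|=151/14, |DGJOTUY|=227/84
final tree: (A:151/14,((D:16/3,(J:4,(O:3/2,T:3/2):5/2):4/3):11/4,(G:11/2,(U:1/2,Y:1/2):5):31/12):227/84)
total length: 3905/84

4,5/2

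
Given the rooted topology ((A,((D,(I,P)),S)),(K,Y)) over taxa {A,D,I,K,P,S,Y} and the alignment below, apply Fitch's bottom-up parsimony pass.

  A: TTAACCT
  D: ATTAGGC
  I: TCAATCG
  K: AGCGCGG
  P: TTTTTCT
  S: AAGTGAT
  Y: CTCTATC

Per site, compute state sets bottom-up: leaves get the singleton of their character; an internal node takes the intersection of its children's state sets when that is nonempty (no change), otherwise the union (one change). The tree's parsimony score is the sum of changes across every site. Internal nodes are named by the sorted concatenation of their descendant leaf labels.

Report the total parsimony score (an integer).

25

site 0, node IP: I={T} ∩ P={T} → {T} (+0)
site 0, node DIP: D={A} ∪ IP={T} → {A,T} (+1)
site 0, node DIPS: DIP={A,T} ∩ S={A} → {A} (+0)
site 0, node ADIPS: A={T} ∪ DIPS={A} → {A,T} (+1)
site 0, node KY: K={A} ∪ Y={C} → {A,C} (+1)
site 0, node ADIKPSY: ADIPS={A,T} ∩ KY={A,C} → {A} (+0)
site 1, node IP: I={C} ∪ P={T} → {C,T} (+1)
site 1, node DIP: D={T} ∩ IP={C,T} → {T} (+0)
site 1, node DIPS: DIP={T} ∪ S={A} → {A,T} (+1)
site 1, node ADIPS: A={T} ∩ DIPS={A,T} → {T} (+0)
site 1, node KY: K={G} ∪ Y={T} → {G,T} (+1)
site 1, node ADIKPSY: ADIPS={T} ∩ KY={G,T} → {T} (+0)
site 2, node IP: I={A} ∪ P={T} → {A,T} (+1)
site 2, node DIP: D={T} ∩ IP={A,T} → {T} (+0)
site 2, node DIPS: DIP={T} ∪ S={G} → {G,T} (+1)
site 2, node ADIPS: A={A} ∪ DIPS={G,T} → {A,G,T} (+1)
site 2, node KY: K={C} ∩ Y={C} → {C} (+0)
site 2, node ADIKPSY: ADIPS={A,G,T} ∪ KY={C} → {A,C,G,T} (+1)
site 3, node IP: I={A} ∪ P={T} → {A,T} (+1)
site 3, node DIP: D={A} ∩ IP={A,T} → {A} (+0)
site 3, node DIPS: DIP={A} ∪ S={T} → {A,T} (+1)
site 3, node ADIPS: A={A} ∩ DIPS={A,T} → {A} (+0)
site 3, node KY: K={G} ∪ Y={T} → {G,T} (+1)
site 3, node ADIKPSY: ADIPS={A} ∪ KY={G,T} → {A,G,T} (+1)
site 4, node IP: I={T} ∩ P={T} → {T} (+0)
site 4, node DIP: D={G} ∪ IP={T} → {G,T} (+1)
site 4, node DIPS: DIP={G,T} ∩ S={G} → {G} (+0)
site 4, node ADIPS: A={C} ∪ DIPS={G} → {C,G} (+1)
site 4, node KY: K={C} ∪ Y={A} → {A,C} (+1)
site 4, node ADIKPSY: ADIPS={C,G} ∩ KY={A,C} → {C} (+0)
site 5, node IP: I={C} ∩ P={C} → {C} (+0)
site 5, node DIP: D={G} ∪ IP={C} → {C,G} (+1)
site 5, node DIPS: DIP={C,G} ∪ S={A} → {A,C,G} (+1)
site 5, node ADIPS: A={C} ∩ DIPS={A,C,G} → {C} (+0)
site 5, node KY: K={G} ∪ Y={T} → {G,T} (+1)
site 5, node ADIKPSY: ADIPS={C} ∪ KY={G,T} → {C,G,T} (+1)
site 6, node IP: I={G} ∪ P={T} → {G,T} (+1)
site 6, node DIP: D={C} ∪ IP={G,T} → {C,G,T} (+1)
site 6, node DIPS: DIP={C,G,T} ∩ S={T} → {T} (+0)
site 6, node ADIPS: A={T} ∩ DIPS={T} → {T} (+0)
site 6, node KY: K={G} ∪ Y={C} → {C,G} (+1)
site 6, node ADIKPSY: ADIPS={T} ∪ KY={C,G} → {C,G,T} (+1)
per-site changes: [3, 3, 4, 4, 3, 4, 4]; total = 25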